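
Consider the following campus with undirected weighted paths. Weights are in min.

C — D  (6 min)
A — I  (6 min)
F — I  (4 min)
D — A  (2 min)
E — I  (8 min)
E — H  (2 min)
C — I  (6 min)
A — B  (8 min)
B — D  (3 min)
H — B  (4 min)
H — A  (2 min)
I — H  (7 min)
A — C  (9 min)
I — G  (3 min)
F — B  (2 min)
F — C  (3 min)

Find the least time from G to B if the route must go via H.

Best G to H: G–I–H costing 10
Best H to B: H–B costing 4
Total via H: 10 + 4 = 14 min.

14 min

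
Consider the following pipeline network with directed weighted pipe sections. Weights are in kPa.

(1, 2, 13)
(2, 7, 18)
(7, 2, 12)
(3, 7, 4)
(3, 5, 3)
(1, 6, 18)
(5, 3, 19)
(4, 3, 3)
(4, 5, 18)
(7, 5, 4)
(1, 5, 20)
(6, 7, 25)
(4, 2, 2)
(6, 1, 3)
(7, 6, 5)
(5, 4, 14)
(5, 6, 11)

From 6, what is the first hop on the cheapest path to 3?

Enumerating some paths:
6 - 7 - 5 - 4 - 3: 25+4+14+3 = 46
6 - 1 - 5 - 3: 3+20+19 = 42
6 - 1 - 5 - 4 - 3: 3+20+14+3 = 40
The minimum is 40 kPa via 6 - 1 - 5 - 4 - 3.
So from 6 the first move is to 1.

1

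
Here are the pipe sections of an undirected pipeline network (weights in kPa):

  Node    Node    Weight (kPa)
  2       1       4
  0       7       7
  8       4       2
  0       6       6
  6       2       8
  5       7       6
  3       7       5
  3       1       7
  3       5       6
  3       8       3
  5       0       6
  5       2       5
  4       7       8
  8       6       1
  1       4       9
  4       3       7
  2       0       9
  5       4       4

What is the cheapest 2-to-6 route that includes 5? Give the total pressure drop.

Shortest 2→5: 2 → 5 = 5
Shortest 5→6: 5 → 4 → 8 → 6 = 7
Total via 5: 5 + 7 = 12 kPa.

12 kPa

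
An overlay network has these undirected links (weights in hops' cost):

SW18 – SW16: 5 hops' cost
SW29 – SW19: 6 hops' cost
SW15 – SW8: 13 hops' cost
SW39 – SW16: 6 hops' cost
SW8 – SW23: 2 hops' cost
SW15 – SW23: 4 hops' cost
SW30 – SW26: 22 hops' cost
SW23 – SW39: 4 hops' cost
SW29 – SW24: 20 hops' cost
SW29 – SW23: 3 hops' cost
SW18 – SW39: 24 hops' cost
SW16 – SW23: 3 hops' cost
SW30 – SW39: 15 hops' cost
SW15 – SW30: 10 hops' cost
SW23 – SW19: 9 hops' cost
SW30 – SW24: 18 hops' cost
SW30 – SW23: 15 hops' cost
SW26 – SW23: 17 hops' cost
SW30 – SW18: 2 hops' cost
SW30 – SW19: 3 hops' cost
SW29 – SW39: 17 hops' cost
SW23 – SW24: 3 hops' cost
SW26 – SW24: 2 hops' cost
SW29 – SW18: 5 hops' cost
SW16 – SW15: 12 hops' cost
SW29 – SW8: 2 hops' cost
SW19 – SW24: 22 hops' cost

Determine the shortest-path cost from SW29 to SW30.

7 hops' cost

Shortest distances from SW29:
SW29: 0
SW8: 2  (via SW29)
SW23: 3  (via SW29)
SW18: 5  (via SW29)
SW19: 6  (via SW29)
SW16: 6  (via SW23)
SW24: 6  (via SW23)
SW30: 7  (via SW18)
Shortest route: SW29 → SW18 → SW30 = 7 hops' cost.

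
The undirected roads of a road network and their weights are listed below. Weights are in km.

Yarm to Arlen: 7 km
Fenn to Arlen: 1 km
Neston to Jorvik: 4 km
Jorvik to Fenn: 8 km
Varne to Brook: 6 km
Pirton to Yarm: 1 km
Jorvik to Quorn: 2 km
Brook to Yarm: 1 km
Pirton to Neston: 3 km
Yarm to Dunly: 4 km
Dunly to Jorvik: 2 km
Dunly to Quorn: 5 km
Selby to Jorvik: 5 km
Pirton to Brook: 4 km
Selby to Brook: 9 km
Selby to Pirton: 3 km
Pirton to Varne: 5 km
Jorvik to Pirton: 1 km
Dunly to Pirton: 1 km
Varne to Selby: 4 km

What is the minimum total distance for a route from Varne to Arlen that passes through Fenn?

Best Varne to Fenn: Varne–Pirton–Jorvik–Fenn costing 14
Shortest Fenn→Arlen: Fenn–Arlen = 1
Total via Fenn: 14 + 1 = 15 km.

15 km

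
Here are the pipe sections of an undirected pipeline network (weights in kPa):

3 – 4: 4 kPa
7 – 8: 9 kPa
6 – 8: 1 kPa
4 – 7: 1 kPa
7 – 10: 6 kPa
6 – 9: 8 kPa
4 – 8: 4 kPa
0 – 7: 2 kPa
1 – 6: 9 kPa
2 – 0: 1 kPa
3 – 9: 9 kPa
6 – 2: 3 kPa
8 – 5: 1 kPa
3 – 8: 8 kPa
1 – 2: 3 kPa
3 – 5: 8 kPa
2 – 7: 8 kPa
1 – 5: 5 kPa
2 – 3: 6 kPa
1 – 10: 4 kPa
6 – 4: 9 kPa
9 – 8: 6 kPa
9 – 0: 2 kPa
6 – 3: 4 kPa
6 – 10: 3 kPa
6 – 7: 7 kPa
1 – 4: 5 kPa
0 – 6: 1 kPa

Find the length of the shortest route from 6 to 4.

Running Dijkstra from 6:
6: 0
0: 1  (via 6)
8: 1  (via 6)
2: 2  (via 0)
5: 2  (via 8)
7: 3  (via 0)
9: 3  (via 0)
10: 3  (via 6)
3: 4  (via 6)
4: 4  (via 7)
Shortest route: 6 → 0 → 7 → 4 = 4 kPa.

4 kPa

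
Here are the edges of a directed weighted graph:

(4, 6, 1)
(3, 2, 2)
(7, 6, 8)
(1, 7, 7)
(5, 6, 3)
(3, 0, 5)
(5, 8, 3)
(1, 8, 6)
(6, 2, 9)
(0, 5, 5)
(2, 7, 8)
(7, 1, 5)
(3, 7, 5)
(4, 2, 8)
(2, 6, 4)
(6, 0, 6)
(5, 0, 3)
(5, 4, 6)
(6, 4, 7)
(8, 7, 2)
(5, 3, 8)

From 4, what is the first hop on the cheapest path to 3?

6

Candidate routes:
4–2–7–6–0–5–3: 8+8+8+6+5+8 = 43
4–2–6–0–5–3: 8+4+6+5+8 = 31
4–6–0–5–3: 1+6+5+8 = 20
Cheapest is 4–6–0–5–3 at 20.
So from 4 the first move is to 6.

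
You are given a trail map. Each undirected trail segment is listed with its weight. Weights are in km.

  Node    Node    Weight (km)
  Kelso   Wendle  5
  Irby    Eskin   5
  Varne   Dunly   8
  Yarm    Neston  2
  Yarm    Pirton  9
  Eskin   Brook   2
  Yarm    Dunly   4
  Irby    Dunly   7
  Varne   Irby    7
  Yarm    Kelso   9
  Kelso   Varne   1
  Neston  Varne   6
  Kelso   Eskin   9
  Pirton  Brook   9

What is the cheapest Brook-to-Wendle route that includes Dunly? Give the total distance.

28 km

Shortest Brook→Dunly: Brook → Eskin → Irby → Dunly = 14
Best Dunly to Wendle: Dunly → Varne → Kelso → Wendle costing 14
Total via Dunly: 14 + 14 = 28 km.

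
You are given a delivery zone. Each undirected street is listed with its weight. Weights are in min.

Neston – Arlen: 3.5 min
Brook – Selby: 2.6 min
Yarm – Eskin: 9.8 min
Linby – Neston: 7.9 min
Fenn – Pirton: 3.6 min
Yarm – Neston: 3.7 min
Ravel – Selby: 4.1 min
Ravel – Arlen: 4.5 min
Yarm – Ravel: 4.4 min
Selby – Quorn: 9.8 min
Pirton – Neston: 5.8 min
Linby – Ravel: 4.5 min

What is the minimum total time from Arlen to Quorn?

Settle nodes by increasing distance from Arlen:
Arlen: 0
Neston: 3.5  (via Arlen)
Ravel: 4.5  (via Arlen)
Yarm: 7.2  (via Neston)
Selby: 8.6  (via Ravel)
Linby: 9  (via Ravel)
Pirton: 9.3  (via Neston)
Brook: 11.2  (via Selby)
Fenn: 12.9  (via Pirton)
Eskin: 17  (via Yarm)
Quorn: 18.4  (via Selby)
Shortest route: Arlen–Ravel–Selby–Quorn = 18.4 min.

18.4 min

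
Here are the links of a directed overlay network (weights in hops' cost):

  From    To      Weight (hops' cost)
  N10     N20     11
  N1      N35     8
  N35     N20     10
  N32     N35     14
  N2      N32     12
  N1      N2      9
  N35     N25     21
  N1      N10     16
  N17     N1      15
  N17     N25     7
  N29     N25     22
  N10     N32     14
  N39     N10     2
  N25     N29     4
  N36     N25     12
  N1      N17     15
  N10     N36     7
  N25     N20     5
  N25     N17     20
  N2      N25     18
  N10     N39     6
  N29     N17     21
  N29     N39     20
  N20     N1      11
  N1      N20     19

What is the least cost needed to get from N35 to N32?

42 hops' cost

Enumerating some paths:
N35 - N20 - N1 - N10 - N32: 10+11+16+14 = 51
N35 - N20 - N1 - N2 - N32: 10+11+9+12 = 42
N35 - N25 - N20 - N1 - N2 - N32: 21+5+11+9+12 = 58
Cheapest is N35 - N20 - N1 - N2 - N32 at 42 hops' cost.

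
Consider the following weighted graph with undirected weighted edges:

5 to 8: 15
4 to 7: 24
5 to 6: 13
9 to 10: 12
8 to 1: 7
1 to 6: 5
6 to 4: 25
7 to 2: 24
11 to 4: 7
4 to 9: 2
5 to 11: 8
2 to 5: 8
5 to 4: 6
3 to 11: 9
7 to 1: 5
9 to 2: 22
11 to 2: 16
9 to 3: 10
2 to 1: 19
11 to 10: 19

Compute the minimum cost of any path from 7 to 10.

38

Enumerating some paths:
7 → 4 → 9 → 10: 24+2+12 = 38
7 → 1 → 6 → 5 → 4 → 9 → 10: 5+5+13+6+2+12 = 43
The minimum is 38 via 7 → 4 → 9 → 10.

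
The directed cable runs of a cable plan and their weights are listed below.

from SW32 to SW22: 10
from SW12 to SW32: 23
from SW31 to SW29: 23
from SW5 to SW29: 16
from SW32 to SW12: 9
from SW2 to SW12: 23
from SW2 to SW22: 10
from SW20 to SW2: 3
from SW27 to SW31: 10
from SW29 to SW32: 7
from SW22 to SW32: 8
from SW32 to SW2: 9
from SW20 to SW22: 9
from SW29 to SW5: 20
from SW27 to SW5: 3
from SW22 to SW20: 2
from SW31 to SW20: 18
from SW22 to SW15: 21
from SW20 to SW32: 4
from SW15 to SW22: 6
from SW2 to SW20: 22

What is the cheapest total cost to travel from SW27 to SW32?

Settle nodes by increasing distance from SW27:
SW27: 0
SW5: 3  (via SW27)
SW31: 10  (via SW27)
SW29: 19  (via SW5)
SW32: 26  (via SW29)
Shortest route: SW27–SW5–SW29–SW32 = 26.

26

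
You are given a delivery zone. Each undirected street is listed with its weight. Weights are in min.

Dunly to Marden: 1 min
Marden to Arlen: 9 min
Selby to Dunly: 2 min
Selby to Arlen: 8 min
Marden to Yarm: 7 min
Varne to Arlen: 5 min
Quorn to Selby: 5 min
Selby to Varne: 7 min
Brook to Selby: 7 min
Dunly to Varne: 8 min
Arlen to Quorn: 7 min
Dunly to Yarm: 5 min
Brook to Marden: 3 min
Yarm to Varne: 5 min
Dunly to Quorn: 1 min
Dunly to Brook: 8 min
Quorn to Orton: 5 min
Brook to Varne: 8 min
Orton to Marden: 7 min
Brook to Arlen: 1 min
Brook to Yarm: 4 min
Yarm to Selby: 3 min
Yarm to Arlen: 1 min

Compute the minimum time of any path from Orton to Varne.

Candidate routes:
Orton–Quorn–Dunly–Selby–Varne: 5+1+2+7 = 15
Orton–Marden–Brook–Arlen–Varne: 7+3+1+5 = 16
Orton–Quorn–Dunly–Varne: 5+1+8 = 14
Cheapest is Orton–Quorn–Dunly–Varne at 14 min.

14 min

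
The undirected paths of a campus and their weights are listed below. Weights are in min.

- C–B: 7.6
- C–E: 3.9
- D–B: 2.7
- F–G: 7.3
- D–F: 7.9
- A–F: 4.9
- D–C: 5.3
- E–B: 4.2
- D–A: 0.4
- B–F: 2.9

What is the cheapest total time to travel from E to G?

14.4 min

Compare a few routes:
E–B–D–A–F–G: 4.2+2.7+0.4+4.9+7.3 = 19.5
E–B–F–G: 4.2+2.9+7.3 = 14.4
Cheapest is E–B–F–G at 14.4 min.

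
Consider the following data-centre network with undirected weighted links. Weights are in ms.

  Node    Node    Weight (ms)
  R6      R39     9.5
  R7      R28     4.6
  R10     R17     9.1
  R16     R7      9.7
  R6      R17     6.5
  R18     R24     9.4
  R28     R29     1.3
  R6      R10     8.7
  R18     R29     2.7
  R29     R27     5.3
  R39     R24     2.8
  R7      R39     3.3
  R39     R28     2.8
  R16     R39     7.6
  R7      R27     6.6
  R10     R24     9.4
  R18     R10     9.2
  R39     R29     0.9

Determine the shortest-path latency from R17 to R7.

19.3 ms

Shortest distances from R17:
R17: 0
R6: 6.5  (via R17)
R10: 9.1  (via R17)
R39: 16  (via R6)
R29: 16.9  (via R39)
R28: 18.2  (via R29)
R18: 18.3  (via R10)
R24: 18.5  (via R10)
R7: 19.3  (via R39)
Shortest route: R17 → R6 → R39 → R7 = 19.3 ms.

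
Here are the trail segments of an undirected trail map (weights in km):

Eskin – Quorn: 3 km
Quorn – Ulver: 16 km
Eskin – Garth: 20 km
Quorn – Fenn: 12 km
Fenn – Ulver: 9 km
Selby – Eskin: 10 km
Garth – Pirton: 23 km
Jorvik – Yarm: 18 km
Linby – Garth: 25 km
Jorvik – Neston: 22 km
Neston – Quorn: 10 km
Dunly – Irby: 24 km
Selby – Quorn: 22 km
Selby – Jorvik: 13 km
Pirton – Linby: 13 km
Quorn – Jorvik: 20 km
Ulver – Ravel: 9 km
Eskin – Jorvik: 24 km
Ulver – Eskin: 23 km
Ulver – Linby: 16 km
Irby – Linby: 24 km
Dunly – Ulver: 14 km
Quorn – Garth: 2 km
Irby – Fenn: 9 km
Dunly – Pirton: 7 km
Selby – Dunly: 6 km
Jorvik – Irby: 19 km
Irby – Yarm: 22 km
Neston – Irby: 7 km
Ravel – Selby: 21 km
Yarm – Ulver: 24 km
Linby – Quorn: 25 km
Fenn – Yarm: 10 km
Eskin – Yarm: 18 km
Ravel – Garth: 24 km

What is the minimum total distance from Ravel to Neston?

34 km

Shortest distances from Ravel:
Ravel: 0
Ulver: 9  (via Ravel)
Fenn: 18  (via Ulver)
Selby: 21  (via Ravel)
Dunly: 23  (via Ulver)
Garth: 24  (via Ravel)
Quorn: 25  (via Ulver)
Linby: 25  (via Ulver)
Irby: 27  (via Fenn)
Yarm: 28  (via Fenn)
Eskin: 28  (via Quorn)
Pirton: 30  (via Dunly)
Neston: 34  (via Irby)
Shortest route: Ravel → Ulver → Fenn → Irby → Neston = 34 km.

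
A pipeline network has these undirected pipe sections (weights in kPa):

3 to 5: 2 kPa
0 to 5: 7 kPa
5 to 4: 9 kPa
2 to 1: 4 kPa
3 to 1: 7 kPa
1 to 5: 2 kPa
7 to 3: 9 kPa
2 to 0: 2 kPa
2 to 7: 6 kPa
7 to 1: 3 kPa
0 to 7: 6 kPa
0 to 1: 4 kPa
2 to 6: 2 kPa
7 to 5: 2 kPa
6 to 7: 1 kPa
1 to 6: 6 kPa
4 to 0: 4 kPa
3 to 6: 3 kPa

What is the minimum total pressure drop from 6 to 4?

8 kPa

Running Dijkstra from 6:
6: 0
7: 1  (via 6)
2: 2  (via 6)
3: 3  (via 6)
5: 3  (via 7)
0: 4  (via 2)
1: 4  (via 7)
4: 8  (via 0)
Shortest route: 6 → 2 → 0 → 4 = 8 kPa.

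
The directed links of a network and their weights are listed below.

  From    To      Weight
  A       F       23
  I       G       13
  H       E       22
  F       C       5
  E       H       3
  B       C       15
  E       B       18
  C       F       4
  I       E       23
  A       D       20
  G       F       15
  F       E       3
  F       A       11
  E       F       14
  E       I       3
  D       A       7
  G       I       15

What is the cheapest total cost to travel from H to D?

67

Candidate routes:
H - E - F - A - D: 22+14+11+20 = 67
H - E - I - G - F - A - D: 22+3+13+15+11+20 = 84
H - E - B - C - F - A - D: 22+18+15+4+11+20 = 90
Cheapest is H - E - F - A - D at 67.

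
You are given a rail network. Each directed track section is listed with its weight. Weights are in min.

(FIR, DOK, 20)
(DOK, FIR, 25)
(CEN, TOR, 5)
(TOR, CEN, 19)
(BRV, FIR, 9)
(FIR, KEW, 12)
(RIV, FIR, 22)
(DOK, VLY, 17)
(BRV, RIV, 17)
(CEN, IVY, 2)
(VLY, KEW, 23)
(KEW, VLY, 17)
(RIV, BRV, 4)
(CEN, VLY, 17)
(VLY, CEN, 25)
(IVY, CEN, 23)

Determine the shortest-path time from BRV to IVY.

65 min

Candidate routes:
BRV–RIV–FIR–KEW–VLY–CEN–IVY: 17+22+12+17+25+2 = 95
BRV–FIR–KEW–VLY–CEN–IVY: 9+12+17+25+2 = 65
BRV–FIR–DOK–VLY–CEN–IVY: 9+20+17+25+2 = 73
The minimum is 65 min via BRV–FIR–KEW–VLY–CEN–IVY.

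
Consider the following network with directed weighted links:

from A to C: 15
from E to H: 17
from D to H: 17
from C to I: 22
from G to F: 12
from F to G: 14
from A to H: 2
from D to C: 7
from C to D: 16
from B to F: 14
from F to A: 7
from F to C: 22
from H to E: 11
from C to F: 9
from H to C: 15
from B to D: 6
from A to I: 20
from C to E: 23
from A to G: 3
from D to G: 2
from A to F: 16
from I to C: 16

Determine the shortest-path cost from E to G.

Settle nodes by increasing distance from E:
E: 0
H: 17  (via E)
C: 32  (via H)
F: 41  (via C)
A: 48  (via F)
D: 48  (via C)
G: 50  (via D)
Shortest route: E–H–C–D–G = 50.

50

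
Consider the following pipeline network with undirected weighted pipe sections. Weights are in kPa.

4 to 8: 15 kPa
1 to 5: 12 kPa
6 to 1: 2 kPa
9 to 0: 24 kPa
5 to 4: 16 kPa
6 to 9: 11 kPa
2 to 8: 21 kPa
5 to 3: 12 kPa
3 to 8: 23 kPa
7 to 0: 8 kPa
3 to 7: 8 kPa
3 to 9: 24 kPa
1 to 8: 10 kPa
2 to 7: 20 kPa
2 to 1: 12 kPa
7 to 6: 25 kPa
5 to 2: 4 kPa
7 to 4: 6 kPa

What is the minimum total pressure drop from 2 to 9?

Shortest distances from 2:
2: 0
5: 4  (via 2)
1: 12  (via 2)
6: 14  (via 1)
3: 16  (via 5)
4: 20  (via 5)
7: 20  (via 2)
8: 21  (via 2)
9: 25  (via 6)
Shortest route: 2 → 1 → 6 → 9 = 25 kPa.

25 kPa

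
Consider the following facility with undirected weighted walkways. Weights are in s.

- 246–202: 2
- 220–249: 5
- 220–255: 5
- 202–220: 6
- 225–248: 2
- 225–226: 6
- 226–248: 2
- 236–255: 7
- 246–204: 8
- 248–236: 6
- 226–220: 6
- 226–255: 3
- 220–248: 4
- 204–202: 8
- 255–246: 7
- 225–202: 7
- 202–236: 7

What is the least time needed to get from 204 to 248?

17 s

Shortest distances from 204:
204: 0
202: 8  (via 204)
246: 8  (via 204)
220: 14  (via 202)
236: 15  (via 202)
225: 15  (via 202)
255: 15  (via 246)
248: 17  (via 225)
Shortest route: 204–202–225–248 = 17 s.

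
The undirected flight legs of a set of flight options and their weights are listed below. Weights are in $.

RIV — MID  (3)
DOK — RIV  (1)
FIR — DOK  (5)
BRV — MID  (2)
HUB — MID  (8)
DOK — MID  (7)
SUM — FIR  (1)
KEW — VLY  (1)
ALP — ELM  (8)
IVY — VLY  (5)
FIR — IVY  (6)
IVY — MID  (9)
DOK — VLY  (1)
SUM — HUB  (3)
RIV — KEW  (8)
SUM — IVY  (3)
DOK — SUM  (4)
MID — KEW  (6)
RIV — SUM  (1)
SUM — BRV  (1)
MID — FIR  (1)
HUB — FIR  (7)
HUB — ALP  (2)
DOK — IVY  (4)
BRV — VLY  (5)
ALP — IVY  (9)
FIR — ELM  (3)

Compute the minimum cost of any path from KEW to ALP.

Shortest distances from KEW:
KEW: 0
VLY: 1  (via KEW)
DOK: 2  (via VLY)
RIV: 3  (via DOK)
SUM: 4  (via RIV)
FIR: 5  (via SUM)
BRV: 5  (via SUM)
IVY: 6  (via VLY)
MID: 6  (via KEW)
HUB: 7  (via SUM)
ELM: 8  (via FIR)
ALP: 9  (via HUB)
Shortest route: KEW–VLY–DOK–RIV–SUM–HUB–ALP = $9.

$9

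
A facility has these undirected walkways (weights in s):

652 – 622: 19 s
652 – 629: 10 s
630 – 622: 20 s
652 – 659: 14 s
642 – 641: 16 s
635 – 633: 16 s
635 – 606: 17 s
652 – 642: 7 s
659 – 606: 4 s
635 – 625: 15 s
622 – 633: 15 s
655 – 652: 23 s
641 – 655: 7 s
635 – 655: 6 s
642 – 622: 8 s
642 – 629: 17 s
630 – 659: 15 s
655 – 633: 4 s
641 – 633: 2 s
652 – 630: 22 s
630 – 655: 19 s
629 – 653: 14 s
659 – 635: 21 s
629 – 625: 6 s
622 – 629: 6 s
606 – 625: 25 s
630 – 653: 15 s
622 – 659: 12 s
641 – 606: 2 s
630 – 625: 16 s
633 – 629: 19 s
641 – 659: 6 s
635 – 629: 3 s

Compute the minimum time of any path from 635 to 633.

10 s

Candidate routes:
635–655–641–633: 6+7+2 = 15
635–633: 16 = 16
635–655–633: 6+4 = 10
635–606–641–633: 17+2+2 = 21
The minimum is 10 s via 635–655–633.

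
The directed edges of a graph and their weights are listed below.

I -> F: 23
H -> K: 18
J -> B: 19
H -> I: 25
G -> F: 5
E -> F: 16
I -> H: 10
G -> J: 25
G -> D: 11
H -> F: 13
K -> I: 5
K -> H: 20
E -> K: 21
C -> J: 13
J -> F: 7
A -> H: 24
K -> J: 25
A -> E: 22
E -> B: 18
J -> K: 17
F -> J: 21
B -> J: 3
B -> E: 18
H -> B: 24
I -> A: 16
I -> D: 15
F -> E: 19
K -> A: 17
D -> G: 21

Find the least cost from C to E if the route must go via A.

69

Best C to A: C → J → K → A costing 47
Shortest A→E: A → E = 22
Total via A: 47 + 22 = 69.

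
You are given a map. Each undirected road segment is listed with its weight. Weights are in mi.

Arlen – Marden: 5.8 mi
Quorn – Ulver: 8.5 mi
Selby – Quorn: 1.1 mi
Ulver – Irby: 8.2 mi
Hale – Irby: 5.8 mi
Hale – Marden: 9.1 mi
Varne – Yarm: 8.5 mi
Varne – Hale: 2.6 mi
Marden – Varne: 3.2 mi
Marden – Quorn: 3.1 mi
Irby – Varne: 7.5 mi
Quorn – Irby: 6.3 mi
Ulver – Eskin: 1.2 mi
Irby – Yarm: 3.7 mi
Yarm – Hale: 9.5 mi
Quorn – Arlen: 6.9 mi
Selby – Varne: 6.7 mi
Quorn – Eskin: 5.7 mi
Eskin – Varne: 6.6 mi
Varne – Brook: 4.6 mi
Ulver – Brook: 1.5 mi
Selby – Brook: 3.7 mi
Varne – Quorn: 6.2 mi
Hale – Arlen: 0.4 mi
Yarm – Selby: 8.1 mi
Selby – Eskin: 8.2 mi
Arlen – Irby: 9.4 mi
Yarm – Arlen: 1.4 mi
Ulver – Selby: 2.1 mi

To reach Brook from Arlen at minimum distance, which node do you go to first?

Compare a few routes:
Arlen - Hale - Varne - Brook: 0.4+2.6+4.6 = 7.6
Arlen - Quorn - Selby - Ulver - Brook: 6.9+1.1+2.1+1.5 = 11.6
The minimum is 7.6 mi via Arlen - Hale - Varne - Brook.
So from Arlen the first move is to Hale.

Hale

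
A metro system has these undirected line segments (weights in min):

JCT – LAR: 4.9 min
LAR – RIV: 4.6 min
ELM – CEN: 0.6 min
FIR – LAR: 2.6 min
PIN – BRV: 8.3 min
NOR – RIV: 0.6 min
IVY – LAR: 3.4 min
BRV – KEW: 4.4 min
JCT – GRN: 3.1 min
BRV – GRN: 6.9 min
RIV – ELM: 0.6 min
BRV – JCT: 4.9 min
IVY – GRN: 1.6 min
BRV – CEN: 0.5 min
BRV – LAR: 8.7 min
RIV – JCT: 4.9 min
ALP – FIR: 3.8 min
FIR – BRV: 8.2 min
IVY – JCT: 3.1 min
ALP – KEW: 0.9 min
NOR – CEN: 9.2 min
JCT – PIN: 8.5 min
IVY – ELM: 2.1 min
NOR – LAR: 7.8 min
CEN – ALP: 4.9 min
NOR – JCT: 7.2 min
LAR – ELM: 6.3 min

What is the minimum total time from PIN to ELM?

Running Dijkstra from PIN:
PIN: 0
BRV: 8.3  (via PIN)
JCT: 8.5  (via PIN)
CEN: 8.8  (via BRV)
ELM: 9.4  (via CEN)
Shortest route: PIN → BRV → CEN → ELM = 9.4 min.

9.4 min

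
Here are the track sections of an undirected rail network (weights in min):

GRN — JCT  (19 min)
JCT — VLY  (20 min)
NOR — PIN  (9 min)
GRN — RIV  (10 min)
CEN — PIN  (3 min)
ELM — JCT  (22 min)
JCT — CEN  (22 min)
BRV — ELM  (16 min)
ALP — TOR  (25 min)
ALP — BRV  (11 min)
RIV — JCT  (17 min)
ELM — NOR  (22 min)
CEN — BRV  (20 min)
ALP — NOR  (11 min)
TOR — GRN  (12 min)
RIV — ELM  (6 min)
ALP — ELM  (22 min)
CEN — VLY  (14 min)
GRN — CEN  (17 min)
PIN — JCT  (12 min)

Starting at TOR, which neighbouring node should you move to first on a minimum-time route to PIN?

Compare a few routes:
TOR → GRN → JCT → PIN: 12+19+12 = 43
TOR → GRN → RIV → JCT → PIN: 12+10+17+12 = 51
TOR → ALP → NOR → PIN: 25+11+9 = 45
TOR → GRN → CEN → PIN: 12+17+3 = 32
The minimum is 32 min via TOR → GRN → CEN → PIN.
So from TOR the first move is to GRN.

GRN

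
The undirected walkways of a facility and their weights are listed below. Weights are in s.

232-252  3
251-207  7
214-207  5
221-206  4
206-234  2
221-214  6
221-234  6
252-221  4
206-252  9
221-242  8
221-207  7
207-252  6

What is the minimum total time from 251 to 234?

20 s

Enumerating some paths:
251 - 207 - 221 - 234: 7+7+6 = 20
251 - 207 - 252 - 221 - 206 - 234: 7+6+4+4+2 = 23
251 - 207 - 252 - 221 - 234: 7+6+4+6 = 23
Cheapest is 251 - 207 - 221 - 234 at 20 s.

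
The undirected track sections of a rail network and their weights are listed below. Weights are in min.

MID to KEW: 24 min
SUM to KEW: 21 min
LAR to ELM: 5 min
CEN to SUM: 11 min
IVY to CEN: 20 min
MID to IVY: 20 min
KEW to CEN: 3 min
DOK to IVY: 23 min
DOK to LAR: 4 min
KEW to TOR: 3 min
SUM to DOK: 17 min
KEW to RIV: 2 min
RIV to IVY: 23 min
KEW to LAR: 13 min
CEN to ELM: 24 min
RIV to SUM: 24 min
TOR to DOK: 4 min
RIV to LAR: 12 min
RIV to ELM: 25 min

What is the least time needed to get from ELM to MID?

40 min

Shortest distances from ELM:
ELM: 0
LAR: 5  (via ELM)
DOK: 9  (via LAR)
TOR: 13  (via DOK)
KEW: 16  (via TOR)
RIV: 17  (via LAR)
CEN: 19  (via KEW)
SUM: 26  (via DOK)
IVY: 32  (via DOK)
MID: 40  (via KEW)
Shortest route: ELM → LAR → DOK → TOR → KEW → MID = 40 min.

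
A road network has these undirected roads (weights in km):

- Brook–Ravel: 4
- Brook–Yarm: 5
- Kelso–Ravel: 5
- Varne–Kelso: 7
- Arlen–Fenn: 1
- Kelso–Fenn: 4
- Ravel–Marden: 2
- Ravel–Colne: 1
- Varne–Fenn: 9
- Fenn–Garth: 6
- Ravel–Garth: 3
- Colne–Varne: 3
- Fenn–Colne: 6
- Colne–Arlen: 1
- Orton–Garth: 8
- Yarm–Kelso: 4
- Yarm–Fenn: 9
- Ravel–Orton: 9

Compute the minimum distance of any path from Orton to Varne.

13 km

Running Dijkstra from Orton:
Orton: 0
Garth: 8  (via Orton)
Ravel: 9  (via Orton)
Colne: 10  (via Ravel)
Arlen: 11  (via Colne)
Marden: 11  (via Ravel)
Fenn: 12  (via Arlen)
Brook: 13  (via Ravel)
Varne: 13  (via Colne)
Shortest route: Orton–Ravel–Colne–Varne = 13 km.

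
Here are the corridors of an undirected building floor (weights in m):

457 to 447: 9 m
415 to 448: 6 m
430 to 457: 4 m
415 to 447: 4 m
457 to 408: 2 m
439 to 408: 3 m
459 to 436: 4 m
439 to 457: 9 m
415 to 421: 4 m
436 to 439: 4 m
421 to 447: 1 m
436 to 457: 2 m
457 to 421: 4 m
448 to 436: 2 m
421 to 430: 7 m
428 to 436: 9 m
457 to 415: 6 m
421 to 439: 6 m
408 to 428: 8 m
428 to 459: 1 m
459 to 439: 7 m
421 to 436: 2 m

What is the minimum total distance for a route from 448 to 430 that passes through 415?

Best 448 to 415: 448 → 415 costing 6
Best 415 to 430: 415 → 457 → 430 costing 10
Total via 415: 6 + 10 = 16 m.

16 m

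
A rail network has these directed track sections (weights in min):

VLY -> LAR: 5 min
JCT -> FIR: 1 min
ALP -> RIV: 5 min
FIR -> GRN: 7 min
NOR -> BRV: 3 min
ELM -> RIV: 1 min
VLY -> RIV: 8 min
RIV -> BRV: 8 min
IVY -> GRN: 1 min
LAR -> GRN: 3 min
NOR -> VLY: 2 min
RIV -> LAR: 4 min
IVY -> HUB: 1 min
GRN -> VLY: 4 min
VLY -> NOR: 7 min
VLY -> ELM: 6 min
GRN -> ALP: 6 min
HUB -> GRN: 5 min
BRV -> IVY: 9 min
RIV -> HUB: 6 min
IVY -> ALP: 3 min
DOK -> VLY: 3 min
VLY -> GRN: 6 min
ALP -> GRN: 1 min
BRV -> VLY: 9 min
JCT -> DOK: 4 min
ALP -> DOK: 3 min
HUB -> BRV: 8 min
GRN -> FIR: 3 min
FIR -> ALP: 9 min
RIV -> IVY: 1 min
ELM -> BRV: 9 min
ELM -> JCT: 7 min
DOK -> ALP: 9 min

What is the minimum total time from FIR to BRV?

21 min

Enumerating some paths:
FIR–ALP–RIV–BRV: 9+5+8 = 22
FIR–ALP–RIV–IVY–HUB–BRV: 9+5+1+1+8 = 24
FIR–GRN–VLY–NOR–BRV: 7+4+7+3 = 21
Cheapest is FIR–GRN–VLY–NOR–BRV at 21 min.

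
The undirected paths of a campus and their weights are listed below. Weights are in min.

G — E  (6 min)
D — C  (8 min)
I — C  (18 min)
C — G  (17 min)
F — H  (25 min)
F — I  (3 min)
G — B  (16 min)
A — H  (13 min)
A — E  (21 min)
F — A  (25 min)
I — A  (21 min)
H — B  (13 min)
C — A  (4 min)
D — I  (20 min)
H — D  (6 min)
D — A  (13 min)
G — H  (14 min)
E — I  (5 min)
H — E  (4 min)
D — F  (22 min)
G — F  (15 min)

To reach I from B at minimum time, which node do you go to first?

H

Compare a few routes:
B–G–F–I: 16+15+3 = 34
B–G–E–I: 16+6+5 = 27
B–H–E–I: 13+4+5 = 22
B–H–G–E–I: 13+14+6+5 = 38
The minimum is 22 min via B–H–E–I.
So from B the first move is to H.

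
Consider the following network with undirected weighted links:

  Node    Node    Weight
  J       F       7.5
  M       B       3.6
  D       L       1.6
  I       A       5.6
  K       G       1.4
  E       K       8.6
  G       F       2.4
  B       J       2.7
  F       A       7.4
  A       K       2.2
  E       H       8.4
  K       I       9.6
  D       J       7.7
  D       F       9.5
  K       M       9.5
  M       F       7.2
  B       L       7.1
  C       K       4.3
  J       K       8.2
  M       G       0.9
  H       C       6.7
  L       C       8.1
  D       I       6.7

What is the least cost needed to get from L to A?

Settle nodes by increasing distance from L:
L: 0
D: 1.6  (via L)
B: 7.1  (via L)
C: 8.1  (via L)
I: 8.3  (via D)
J: 9.3  (via D)
M: 10.7  (via B)
F: 11.1  (via D)
G: 11.6  (via M)
K: 12.4  (via C)
A: 13.9  (via I)
Shortest route: L → D → I → A = 13.9.

13.9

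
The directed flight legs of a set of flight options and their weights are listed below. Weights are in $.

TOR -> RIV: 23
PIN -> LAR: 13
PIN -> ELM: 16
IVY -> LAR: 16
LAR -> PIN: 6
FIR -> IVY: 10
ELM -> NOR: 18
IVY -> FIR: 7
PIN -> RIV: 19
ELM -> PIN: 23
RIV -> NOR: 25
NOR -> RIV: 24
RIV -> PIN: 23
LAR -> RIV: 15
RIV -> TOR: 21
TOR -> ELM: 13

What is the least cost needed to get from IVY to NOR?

Compare a few routes:
IVY–LAR–PIN–RIV–NOR: 16+6+19+25 = 66
IVY–LAR–RIV–NOR: 16+15+25 = 56
The minimum is $56 via IVY–LAR–RIV–NOR.

$56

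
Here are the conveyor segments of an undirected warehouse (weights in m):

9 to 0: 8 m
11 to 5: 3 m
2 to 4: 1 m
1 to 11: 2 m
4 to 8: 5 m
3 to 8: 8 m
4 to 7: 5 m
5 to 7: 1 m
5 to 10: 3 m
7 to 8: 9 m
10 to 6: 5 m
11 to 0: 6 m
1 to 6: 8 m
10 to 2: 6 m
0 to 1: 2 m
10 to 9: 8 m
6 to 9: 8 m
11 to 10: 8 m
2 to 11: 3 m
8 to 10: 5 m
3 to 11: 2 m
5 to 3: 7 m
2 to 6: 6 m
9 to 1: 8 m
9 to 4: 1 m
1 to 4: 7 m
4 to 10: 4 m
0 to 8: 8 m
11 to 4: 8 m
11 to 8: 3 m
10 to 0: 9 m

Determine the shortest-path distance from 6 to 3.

11 m

Compare a few routes:
6–10–5–11–3: 5+3+3+2 = 13
6–2–11–3: 6+3+2 = 11
6–1–11–3: 8+2+2 = 12
Cheapest is 6–2–11–3 at 11 m.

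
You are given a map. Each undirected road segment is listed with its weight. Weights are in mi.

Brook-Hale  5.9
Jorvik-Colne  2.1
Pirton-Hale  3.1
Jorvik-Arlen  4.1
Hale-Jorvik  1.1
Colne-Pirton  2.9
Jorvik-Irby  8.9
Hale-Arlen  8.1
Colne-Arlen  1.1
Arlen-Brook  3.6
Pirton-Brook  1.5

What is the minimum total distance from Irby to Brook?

14.6 mi

Candidate routes:
Irby–Jorvik–Hale–Pirton–Brook: 8.9+1.1+3.1+1.5 = 14.6
Irby–Jorvik–Colne–Pirton–Brook: 8.9+2.1+2.9+1.5 = 15.4
Cheapest is Irby–Jorvik–Hale–Pirton–Brook at 14.6 mi.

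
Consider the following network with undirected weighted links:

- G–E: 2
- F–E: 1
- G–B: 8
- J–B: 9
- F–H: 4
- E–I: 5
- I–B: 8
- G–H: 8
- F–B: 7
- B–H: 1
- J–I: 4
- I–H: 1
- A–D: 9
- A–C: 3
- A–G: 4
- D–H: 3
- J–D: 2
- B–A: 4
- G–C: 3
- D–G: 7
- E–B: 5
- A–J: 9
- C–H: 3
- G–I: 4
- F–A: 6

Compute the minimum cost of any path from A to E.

Candidate routes:
A - F - E: 6+1 = 7
A - C - G - E: 3+3+2 = 8
A - G - E: 4+2 = 6
The minimum is 6 via A - G - E.

6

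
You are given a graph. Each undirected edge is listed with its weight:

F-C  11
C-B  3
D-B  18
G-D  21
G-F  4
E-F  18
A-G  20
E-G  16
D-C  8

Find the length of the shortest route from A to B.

Settle nodes by increasing distance from A:
A: 0
G: 20  (via A)
F: 24  (via G)
C: 35  (via F)
E: 36  (via G)
B: 38  (via C)
Shortest route: A–G–F–C–B = 38.

38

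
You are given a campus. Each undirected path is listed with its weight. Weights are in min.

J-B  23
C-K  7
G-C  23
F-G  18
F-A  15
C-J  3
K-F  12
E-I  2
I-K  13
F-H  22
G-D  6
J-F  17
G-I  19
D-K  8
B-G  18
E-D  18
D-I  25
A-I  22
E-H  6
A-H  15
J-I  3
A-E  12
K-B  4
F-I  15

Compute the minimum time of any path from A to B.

Enumerating some paths:
A - I - K - B: 22+13+4 = 39
A - E - I - K - B: 12+2+13+4 = 31
A - I - J - C - K - B: 22+3+3+7+4 = 39
Cheapest is A - E - I - K - B at 31 min.

31 min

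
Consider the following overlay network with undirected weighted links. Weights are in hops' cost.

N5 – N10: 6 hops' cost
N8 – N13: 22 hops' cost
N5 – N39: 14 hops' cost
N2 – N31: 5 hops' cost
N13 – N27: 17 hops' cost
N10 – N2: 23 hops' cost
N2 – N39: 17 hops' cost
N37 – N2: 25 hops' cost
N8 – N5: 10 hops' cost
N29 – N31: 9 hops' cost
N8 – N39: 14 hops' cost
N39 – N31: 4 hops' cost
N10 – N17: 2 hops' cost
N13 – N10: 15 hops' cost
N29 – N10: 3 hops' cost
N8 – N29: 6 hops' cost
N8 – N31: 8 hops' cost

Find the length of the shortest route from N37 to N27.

Settle nodes by increasing distance from N37:
N37: 0
N2: 25  (via N37)
N31: 30  (via N2)
N39: 34  (via N31)
N8: 38  (via N31)
N29: 39  (via N31)
N10: 42  (via N29)
N17: 44  (via N10)
N5: 48  (via N39)
N13: 57  (via N10)
N27: 74  (via N13)
Shortest route: N37–N2–N31–N29–N10–N13–N27 = 74 hops' cost.

74 hops' cost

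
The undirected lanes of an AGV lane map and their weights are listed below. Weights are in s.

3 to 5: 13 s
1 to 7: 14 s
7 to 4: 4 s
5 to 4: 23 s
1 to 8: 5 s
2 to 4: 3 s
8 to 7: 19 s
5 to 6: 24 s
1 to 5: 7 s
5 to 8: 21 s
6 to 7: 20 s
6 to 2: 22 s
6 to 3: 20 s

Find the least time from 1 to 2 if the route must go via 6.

Best 1 to 6: 1 → 5 → 6 costing 31
Best 6 to 2: 6 → 2 costing 22
Total via 6: 31 + 22 = 53 s.

53 s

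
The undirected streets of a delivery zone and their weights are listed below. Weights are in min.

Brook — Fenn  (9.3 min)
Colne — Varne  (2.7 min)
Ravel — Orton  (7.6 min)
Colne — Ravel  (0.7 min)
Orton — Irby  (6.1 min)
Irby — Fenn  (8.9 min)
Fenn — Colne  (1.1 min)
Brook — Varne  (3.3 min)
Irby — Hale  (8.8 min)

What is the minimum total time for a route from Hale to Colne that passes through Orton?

Shortest Hale→Orton: Hale–Irby–Orton = 14.9
Shortest Orton→Colne: Orton–Ravel–Colne = 8.3
Total via Orton: 14.9 + 8.3 = 23.2 min.

23.2 min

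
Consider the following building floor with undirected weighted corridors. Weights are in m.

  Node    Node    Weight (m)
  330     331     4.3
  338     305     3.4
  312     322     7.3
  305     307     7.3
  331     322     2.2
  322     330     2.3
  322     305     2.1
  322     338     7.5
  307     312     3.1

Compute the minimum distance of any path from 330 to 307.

Compare a few routes:
330 → 322 → 312 → 307: 2.3+7.3+3.1 = 12.7
330 → 322 → 305 → 307: 2.3+2.1+7.3 = 11.7
Cheapest is 330 → 322 → 305 → 307 at 11.7 m.

11.7 m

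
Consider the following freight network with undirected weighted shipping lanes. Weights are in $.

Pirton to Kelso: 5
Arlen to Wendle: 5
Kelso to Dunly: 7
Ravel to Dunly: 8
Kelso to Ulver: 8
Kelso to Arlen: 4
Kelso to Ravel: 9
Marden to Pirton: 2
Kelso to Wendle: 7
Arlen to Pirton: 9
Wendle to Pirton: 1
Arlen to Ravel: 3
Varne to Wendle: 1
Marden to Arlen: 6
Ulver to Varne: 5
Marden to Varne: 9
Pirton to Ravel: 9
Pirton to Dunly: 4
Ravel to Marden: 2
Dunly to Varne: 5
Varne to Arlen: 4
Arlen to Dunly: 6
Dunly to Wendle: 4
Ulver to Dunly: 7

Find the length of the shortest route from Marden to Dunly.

Shortest distances from Marden:
Marden: 0
Ravel: 2  (via Marden)
Pirton: 2  (via Marden)
Wendle: 3  (via Pirton)
Varne: 4  (via Wendle)
Arlen: 5  (via Ravel)
Dunly: 6  (via Pirton)
Shortest route: Marden → Pirton → Dunly = $6.

$6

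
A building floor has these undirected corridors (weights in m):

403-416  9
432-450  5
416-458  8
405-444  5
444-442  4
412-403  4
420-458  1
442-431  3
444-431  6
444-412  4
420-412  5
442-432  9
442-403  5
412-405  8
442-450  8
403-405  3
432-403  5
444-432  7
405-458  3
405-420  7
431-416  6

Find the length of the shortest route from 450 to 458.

16 m

Settle nodes by increasing distance from 450:
450: 0
432: 5  (via 450)
442: 8  (via 450)
403: 10  (via 432)
431: 11  (via 442)
444: 12  (via 432)
405: 13  (via 403)
412: 14  (via 403)
458: 16  (via 405)
Shortest route: 450–432–403–405–458 = 16 m.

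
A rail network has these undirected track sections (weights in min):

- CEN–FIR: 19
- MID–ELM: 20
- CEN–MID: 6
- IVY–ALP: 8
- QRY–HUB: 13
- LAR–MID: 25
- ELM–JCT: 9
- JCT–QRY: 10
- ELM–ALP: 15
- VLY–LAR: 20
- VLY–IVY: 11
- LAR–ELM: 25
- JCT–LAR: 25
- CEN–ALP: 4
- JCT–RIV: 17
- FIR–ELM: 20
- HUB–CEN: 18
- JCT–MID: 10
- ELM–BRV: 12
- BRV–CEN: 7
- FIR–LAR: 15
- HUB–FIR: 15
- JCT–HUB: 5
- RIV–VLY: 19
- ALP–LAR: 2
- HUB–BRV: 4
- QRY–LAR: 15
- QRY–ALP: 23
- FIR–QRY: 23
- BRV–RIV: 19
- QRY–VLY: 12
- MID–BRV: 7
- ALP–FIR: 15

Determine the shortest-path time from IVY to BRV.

Candidate routes:
IVY - ALP - CEN - MID - BRV: 8+4+6+7 = 25
IVY - ALP - CEN - BRV: 8+4+7 = 19
The minimum is 19 min via IVY - ALP - CEN - BRV.

19 min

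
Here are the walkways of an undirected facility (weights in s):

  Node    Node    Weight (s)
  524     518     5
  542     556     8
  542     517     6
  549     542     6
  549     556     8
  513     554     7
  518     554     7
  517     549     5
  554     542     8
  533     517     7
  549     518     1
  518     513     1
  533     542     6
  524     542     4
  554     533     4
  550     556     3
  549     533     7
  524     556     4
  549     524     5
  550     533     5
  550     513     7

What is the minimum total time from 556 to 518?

9 s

Compare a few routes:
556 → 550 → 513 → 518: 3+7+1 = 11
556 → 524 → 549 → 518: 4+5+1 = 10
556 → 524 → 518: 4+5 = 9
Cheapest is 556 → 524 → 518 at 9 s.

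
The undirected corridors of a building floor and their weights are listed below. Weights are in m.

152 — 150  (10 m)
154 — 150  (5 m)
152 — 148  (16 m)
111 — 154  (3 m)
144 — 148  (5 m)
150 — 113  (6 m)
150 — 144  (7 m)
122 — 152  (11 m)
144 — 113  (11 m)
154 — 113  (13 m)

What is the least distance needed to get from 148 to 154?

Running Dijkstra from 148:
148: 0
144: 5  (via 148)
150: 12  (via 144)
152: 16  (via 148)
113: 16  (via 144)
154: 17  (via 150)
Shortest route: 148 → 144 → 150 → 154 = 17 m.

17 m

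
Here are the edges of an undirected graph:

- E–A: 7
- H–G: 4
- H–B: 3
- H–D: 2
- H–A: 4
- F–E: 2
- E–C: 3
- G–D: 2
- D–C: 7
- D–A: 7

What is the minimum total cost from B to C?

Settle nodes by increasing distance from B:
B: 0
H: 3  (via B)
D: 5  (via H)
A: 7  (via H)
G: 7  (via H)
C: 12  (via D)
Shortest route: B → H → D → C = 12.

12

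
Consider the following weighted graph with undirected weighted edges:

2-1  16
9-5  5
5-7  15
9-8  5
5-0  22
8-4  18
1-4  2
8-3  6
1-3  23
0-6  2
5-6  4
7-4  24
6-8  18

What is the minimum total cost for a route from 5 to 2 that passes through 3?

55

Best 5 to 3: 5–9–8–3 costing 16
Shortest 3→2: 3–1–2 = 39
Total via 3: 16 + 39 = 55.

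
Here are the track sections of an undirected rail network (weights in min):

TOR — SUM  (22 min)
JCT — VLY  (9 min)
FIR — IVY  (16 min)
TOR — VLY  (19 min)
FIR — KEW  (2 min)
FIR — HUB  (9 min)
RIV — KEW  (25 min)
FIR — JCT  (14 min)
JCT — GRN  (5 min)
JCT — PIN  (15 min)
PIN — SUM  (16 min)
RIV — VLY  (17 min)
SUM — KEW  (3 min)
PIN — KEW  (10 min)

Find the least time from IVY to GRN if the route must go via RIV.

Shortest IVY→RIV: IVY–FIR–KEW–RIV = 43
Best RIV to GRN: RIV–VLY–JCT–GRN costing 31
Total via RIV: 43 + 31 = 74 min.

74 min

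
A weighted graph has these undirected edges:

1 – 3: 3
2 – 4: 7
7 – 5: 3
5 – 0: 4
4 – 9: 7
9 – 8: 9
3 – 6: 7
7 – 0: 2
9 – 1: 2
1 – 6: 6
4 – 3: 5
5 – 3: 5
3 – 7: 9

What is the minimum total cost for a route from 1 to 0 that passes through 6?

22

Shortest 1→6: 1 → 6 = 6
Shortest 6→0: 6 → 3 → 5 → 0 = 16
Total via 6: 6 + 16 = 22.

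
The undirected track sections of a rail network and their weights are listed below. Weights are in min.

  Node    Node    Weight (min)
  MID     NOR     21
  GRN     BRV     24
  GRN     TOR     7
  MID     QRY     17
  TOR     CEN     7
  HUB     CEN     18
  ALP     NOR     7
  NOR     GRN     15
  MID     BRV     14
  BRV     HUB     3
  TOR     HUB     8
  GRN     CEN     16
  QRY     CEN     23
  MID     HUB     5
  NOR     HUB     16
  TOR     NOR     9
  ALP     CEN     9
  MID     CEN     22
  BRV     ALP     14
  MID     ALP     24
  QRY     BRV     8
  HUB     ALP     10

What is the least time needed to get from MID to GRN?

Enumerating some paths:
MID - NOR - GRN: 21+15 = 36
MID - HUB - BRV - GRN: 5+3+24 = 32
MID - HUB - TOR - GRN: 5+8+7 = 20
MID - BRV - HUB - TOR - GRN: 14+3+8+7 = 32
The minimum is 20 min via MID - HUB - TOR - GRN.

20 min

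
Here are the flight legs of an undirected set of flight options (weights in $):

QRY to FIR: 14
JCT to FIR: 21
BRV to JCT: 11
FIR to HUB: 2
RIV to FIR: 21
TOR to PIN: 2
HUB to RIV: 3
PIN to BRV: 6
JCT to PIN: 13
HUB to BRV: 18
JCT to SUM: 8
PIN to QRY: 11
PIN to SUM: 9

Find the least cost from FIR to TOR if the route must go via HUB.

$28

Best FIR to HUB: FIR → HUB costing 2
Shortest HUB→TOR: HUB → BRV → PIN → TOR = 26
Total via HUB: 2 + 26 = $28.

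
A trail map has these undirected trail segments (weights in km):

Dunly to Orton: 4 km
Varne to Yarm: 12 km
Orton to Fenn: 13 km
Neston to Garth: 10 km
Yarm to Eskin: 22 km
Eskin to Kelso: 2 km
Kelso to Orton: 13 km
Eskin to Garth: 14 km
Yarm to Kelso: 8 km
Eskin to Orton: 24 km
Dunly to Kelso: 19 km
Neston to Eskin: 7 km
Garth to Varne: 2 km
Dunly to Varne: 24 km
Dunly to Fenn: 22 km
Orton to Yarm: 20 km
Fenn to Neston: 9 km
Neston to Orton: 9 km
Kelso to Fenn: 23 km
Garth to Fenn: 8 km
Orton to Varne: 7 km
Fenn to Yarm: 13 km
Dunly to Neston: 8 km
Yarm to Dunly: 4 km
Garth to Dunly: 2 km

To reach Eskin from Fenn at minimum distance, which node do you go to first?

Candidate routes:
Fenn–Garth–Dunly–Yarm–Kelso–Eskin: 8+2+4+8+2 = 24
Fenn–Garth–Eskin: 8+14 = 22
Fenn–Yarm–Kelso–Eskin: 13+8+2 = 23
Fenn–Neston–Eskin: 9+7 = 16
The minimum is 16 km via Fenn–Neston–Eskin.
So from Fenn the first move is to Neston.

Neston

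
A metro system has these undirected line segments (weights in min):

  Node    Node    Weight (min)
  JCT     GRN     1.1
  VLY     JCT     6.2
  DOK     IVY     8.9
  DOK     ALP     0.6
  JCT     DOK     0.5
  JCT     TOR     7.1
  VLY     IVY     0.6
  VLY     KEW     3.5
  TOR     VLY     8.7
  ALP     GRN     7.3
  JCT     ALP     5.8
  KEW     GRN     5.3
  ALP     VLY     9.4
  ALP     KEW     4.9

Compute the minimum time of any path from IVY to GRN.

Compare a few routes:
IVY - VLY - JCT - GRN: 0.6+6.2+1.1 = 7.9
IVY - VLY - KEW - GRN: 0.6+3.5+5.3 = 9.4
Cheapest is IVY - VLY - JCT - GRN at 7.9 min.

7.9 min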